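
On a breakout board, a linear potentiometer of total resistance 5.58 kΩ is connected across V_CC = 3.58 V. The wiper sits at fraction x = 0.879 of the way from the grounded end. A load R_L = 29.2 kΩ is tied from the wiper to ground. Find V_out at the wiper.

The pot divides into 0.6752 kΩ above the wiper and 4.905 kΩ below.
(x·R_p) ‖ R_L = 4.199 kΩ.
V_out = 3.58 × 4.199/(0.6752 + 4.199) = 3.084 V.

V_out ≈ 3.08 V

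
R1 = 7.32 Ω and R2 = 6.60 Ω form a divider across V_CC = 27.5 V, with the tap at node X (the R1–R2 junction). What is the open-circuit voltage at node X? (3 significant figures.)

With X open, the divider is unloaded: V_th = 27.5 × 6.60/13.92 = 13.04 V.

V_th ≈ 13.0 V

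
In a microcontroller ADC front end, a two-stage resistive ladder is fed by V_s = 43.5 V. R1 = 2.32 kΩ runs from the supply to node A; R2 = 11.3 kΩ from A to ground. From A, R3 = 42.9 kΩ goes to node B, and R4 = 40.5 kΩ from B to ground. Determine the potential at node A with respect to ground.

V_A ≈ 35.3 V

Node A sees R2 in parallel with the series input of stage 2, R3 + R4 = 83.40 kΩ.
Effective lower resistance at A: R2 ‖ 83.40 = 9.952 kΩ.
V_A = 43.5 × 9.952/(2.32 + 9.952) = 35.28 V.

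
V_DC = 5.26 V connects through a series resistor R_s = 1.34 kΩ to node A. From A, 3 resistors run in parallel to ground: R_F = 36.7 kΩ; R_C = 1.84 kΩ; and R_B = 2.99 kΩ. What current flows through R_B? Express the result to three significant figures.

I ≈ 0.795 mA

Parallel bank: R_p = 1/(1/36.7 + 1/1.84 + 1/2.99) = 1.105 kΩ.
V_A = 5.26 × 1.105/2.445 = 2.377 V.
Branch current I = V_A/R_B = 2.377/2.99 = 0.7950 mA.
(Check via current divider: I_total = 2.152 mA; share G_k/ΣG = 0.3695 → same result.)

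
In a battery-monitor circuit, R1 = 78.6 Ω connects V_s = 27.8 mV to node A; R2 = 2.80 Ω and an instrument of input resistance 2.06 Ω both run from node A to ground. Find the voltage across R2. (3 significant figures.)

The load sits in parallel with R2, giving an effective lower resistance R2' = R2·R_L/(R2+R_L) = 1.187 Ω.
Then V_out = V_s · R2'/(R1 + R2') = 27.8 × 1.187/79.79 = 0.4135 mV.
(Unloaded it would be 0.956 mV; the load pulls it down.)

V_out ≈ 0.414 mV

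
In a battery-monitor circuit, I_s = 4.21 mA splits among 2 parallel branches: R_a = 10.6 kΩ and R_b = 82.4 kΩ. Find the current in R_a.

With just two branches, the current splits inversely with resistance.
I(R_a) = 4.21 × 82.4/(10.6 + 82.4) = 4.21 × 0.8860 = 3.730 mA.

I ≈ 3.73 mA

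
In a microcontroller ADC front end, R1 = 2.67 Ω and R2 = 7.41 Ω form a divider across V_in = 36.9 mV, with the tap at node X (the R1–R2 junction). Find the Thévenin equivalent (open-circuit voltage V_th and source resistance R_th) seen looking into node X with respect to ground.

V_th is the unloaded tap voltage: V_in · R2/(R1+R2) = 36.9 × 0.7351 = 27.13 mV.
Zeroing V_in shorts the top of R1 to ground, so R_th = R1 ‖ R2 = 1.963 Ω.

V_th ≈ 27.1 mV, R_th ≈ 1.96 Ω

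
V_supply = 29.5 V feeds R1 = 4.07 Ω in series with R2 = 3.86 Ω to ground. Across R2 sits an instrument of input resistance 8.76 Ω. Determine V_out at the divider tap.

First combine the lower leg with the load: R2 ‖ R_L = 2.679 Ω.
Voltage divider with the loaded lower leg: V_out = 29.5 × 2.679/(4.07 + 2.679) = 29.5 × 0.3970 = 11.71 V.

V_out ≈ 11.7 V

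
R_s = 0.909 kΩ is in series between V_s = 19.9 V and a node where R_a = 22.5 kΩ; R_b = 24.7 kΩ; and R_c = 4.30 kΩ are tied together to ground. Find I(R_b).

I ≈ 0.625 mA

Equivalent of the parallel group: R_p = 3.150 kΩ.
V_A by voltage divider: V_A = 19.9 × 3.150/(0.909 + 3.150) = 15.44 V.
Branch current I = V_A/R_b = 15.44/24.7 = 0.6252 mA.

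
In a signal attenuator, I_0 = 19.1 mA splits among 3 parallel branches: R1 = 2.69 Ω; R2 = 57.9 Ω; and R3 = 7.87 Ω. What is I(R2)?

I ≈ 0.639 mA

Conductances: ΣG = 1/2.69 + 1/57.9 + 1/7.87 = 0.5161 (1/Ω).
R2 takes the fraction G_k/ΣG = 0.01727/0.5161 = 0.03347, so I = 19.1 × 0.03347 = 0.6392 mA.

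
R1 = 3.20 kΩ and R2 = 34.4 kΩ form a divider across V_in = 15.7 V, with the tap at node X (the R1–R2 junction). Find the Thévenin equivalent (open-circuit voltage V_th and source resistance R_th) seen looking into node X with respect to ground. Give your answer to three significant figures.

V_th ≈ 14.4 V, R_th ≈ 2.93 kΩ

V_th is the unloaded tap voltage: V_in · R2/(R1+R2) = 15.7 × 0.9149 = 14.36 V.
With V_in suppressed (replaced by a short), R_th = R1 ‖ R2 = (3.200 × 34.4)/(3.200 + 34.4) = 2.928 kΩ.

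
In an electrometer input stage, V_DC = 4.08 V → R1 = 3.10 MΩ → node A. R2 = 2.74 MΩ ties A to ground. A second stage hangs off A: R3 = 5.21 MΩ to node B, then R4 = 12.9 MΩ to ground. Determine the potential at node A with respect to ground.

The second stage (R3 + R4 = 18.11 MΩ) loads node A in parallel with R2.
R2 ‖ (R3+R4) = 2.380 MΩ.
V_A = 4.08 × 2.380/(3.10 + 2.380) = 1.772 V.

V_A ≈ 1.77 V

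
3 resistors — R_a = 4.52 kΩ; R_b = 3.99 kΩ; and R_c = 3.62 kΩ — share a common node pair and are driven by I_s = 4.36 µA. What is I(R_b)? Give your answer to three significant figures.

Conductances: ΣG = 1/4.52 + 1/3.99 + 1/3.62 = 0.7481 (1/kΩ).
Current divider: I(R_b) = I_s · G_k/ΣG = 4.36 × (0.2506/0.7481) = 4.36 × 0.3350 = 1.461 µA.

I ≈ 1.46 µA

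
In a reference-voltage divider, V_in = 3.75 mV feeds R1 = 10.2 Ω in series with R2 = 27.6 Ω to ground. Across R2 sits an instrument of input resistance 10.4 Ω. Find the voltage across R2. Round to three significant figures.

First combine the lower leg with the load: R2 ‖ R_L = 7.554 Ω.
Then V_out = V_in · R2'/(R1 + R2') = 3.75 × 7.554/17.75 = 1.596 mV.

V_out ≈ 1.60 mV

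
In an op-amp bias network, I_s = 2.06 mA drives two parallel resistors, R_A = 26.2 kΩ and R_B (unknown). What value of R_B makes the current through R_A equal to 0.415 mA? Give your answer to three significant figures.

The fraction through R_A equals R_B/(R_A+R_B).
0.415/2.06 = R_B/(R_A + R_B) → R_B = R_A · (0.2015)/(1 − 0.2015) = 26.2 × 0.2523 = 6.610 kΩ.

R_B ≈ 6.61 kΩ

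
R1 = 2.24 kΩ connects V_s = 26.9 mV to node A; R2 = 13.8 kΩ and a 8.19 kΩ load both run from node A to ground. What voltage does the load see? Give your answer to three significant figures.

The load sits in parallel with R2, giving an effective lower resistance R2' = R2·R_L/(R2+R_L) = 5.140 kΩ.
Now apply the divider: V_out = 26.9 × 0.6965 = 18.73 mV.

V_out ≈ 18.7 mV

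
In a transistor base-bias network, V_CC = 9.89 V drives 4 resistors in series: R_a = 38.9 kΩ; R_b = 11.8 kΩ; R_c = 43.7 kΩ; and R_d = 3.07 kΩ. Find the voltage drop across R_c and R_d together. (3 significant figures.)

Total series resistance ΣR = 38.9 + 11.8 + 43.7 + 3.07 = 97.47 kΩ.
R_{R_c..R_d} = 43.7 + 3.07 = 46.77 kΩ.
By the voltage-divider rule, V = 9.89 × 46.77/97.47 = 4.746 V.

V ≈ 4.75 V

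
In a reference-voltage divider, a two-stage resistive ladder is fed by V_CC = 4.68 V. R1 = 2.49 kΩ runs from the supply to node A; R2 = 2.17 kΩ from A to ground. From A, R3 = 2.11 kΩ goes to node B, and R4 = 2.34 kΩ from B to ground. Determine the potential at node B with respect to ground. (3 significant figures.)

V_B ≈ 0.909 V

The second stage (R3 + R4 = 4.450 kΩ) loads node A in parallel with R2.
Effective lower resistance at A: R2 ‖ 4.450 = 1.459 kΩ.
First divider: V_A = V_CC · 1.459/(2.49 + 1.459) = 1.729 V.
Stage 2 is unloaded, so V_B = V_A · R4/(R3+R4) = 1.729 × 2.34/4.450 = 0.9091 V.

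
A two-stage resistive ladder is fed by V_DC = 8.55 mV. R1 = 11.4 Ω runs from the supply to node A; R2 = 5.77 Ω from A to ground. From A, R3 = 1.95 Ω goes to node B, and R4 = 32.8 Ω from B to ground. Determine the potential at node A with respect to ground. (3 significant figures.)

V_A ≈ 2.59 mV

Looking into the second stage from A: R3 + R4 = 34.75 Ω appears in parallel with R2.
R2 ‖ (R3+R4) = 4.948 Ω.
So V_A = 8.55 × 0.3027 = 2.588 mV.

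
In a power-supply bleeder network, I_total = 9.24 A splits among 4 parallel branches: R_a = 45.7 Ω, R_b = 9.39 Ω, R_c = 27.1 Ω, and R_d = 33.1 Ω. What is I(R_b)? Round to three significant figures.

Conductances: ΣG = 1/45.7 + 1/9.39 + 1/27.1 + 1/33.1 = 0.1955 (1/Ω).
By the current-divider rule, I = I_total · G_k/ΣG = 9.24 × 0.5448 = 5.034 A.

I ≈ 5.03 A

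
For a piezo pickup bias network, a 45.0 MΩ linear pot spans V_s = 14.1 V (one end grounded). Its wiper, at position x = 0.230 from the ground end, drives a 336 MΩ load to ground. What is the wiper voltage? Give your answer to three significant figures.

Lower segment x·R_p = 10.35 MΩ; upper segment (1−x)·R_p = 34.65 MΩ.
(x·R_p) ‖ R_L = 10.04 MΩ.
Then V_out = V_s · 10.04/(34.65 + 10.04) = 3.168 V.

V_out ≈ 3.17 V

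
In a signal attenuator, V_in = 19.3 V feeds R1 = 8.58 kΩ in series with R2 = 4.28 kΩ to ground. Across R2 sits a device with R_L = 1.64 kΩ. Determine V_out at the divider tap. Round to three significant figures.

First combine the lower leg with the load: R2 ‖ R_L = 1.186 kΩ.
Voltage divider with the loaded lower leg: V_out = 19.3 × 1.186/(8.58 + 1.186) = 19.3 × 0.1214 = 2.343 V.
(Unloaded it would be 6.42 V; the load pulls it down.)

V_out ≈ 2.34 V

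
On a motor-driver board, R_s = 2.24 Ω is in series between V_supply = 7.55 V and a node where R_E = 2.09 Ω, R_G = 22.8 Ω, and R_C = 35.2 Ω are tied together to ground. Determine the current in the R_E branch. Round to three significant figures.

I ≈ 1.62 A

Combine the parallel branches: R_p = (1/2.09 + 1/22.8 + 1/35.2)⁻¹ = 1.816 Ω.
V_A by voltage divider: V_A = 7.55 × 1.816/(2.24 + 1.816) = 3.380 V.
Branch current I = V_A/R_E = 3.380/2.09 = 1.617 A.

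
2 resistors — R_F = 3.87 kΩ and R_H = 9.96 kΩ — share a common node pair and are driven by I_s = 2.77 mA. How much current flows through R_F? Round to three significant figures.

I ≈ 1.99 mA

With just two branches, the current splits inversely with resistance.
I(R_F) = 2.77 × 9.96/(3.87 + 9.96) = 2.77 × 0.7202 = 1.995 mA.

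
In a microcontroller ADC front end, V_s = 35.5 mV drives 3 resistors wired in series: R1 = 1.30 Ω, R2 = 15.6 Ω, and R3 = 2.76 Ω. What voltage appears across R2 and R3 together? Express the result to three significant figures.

V ≈ 33.2 mV

Series total: ΣR = 1.30 + 15.6 + 2.76 = 19.66 Ω.
R_{R2..R3} = 15.6 + 2.76 = 18.36 Ω.
V = V_s · R/ΣR = 35.5 × 0.9339 = 33.15 mV.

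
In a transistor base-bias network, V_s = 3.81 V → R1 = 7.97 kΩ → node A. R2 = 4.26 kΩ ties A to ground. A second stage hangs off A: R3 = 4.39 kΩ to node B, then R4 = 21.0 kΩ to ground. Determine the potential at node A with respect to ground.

Node A sees R2 in parallel with the series input of stage 2, R3 + R4 = 25.39 kΩ.
R2 ‖ (R3+R4) = 3.648 kΩ.
First divider: V_A = V_s · 3.648/(7.97 + 3.648) = 1.196 V.

V_A ≈ 1.20 V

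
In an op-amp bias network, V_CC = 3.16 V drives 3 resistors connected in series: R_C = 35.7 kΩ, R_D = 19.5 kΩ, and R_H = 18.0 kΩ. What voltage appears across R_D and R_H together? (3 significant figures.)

Series total: ΣR = 35.7 + 19.5 + 18.0 = 73.20 kΩ.
R_{R_D..R_H} = 19.5 + 18.0 = 37.50 kΩ.
By the voltage-divider rule, V = 3.16 × 37.50/73.20 = 1.619 V.

V ≈ 1.62 V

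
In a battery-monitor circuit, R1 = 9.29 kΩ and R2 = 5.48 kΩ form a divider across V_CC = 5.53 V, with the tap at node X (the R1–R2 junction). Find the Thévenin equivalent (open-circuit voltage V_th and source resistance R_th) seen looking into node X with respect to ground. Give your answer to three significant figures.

V_th ≈ 2.05 V, R_th ≈ 3.45 kΩ

V_th is the unloaded tap voltage: V_CC · R2/(R1+R2) = 5.53 × 0.3710 = 2.052 V.
With V_CC suppressed (replaced by a short), R_th = R1 ‖ R2 = (9.290 × 5.48)/(9.290 + 5.48) = 3.447 kΩ.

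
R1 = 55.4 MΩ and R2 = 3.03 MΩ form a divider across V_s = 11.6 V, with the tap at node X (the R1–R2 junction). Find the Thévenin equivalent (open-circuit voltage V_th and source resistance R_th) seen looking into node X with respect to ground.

V_th ≈ 0.602 V, R_th ≈ 2.87 MΩ

V_th is the unloaded tap voltage: V_s · R2/(R1+R2) = 11.6 × 0.05186 = 0.6015 V.
Zeroing V_s shorts the top of R1 to ground, so R_th = R1 ‖ R2 = 2.873 MΩ.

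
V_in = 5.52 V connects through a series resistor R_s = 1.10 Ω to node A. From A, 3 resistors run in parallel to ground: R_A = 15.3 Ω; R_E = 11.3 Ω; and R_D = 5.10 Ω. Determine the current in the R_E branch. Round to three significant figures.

Parallel bank: R_p = 1/(1/15.3 + 1/11.3 + 1/5.10) = 2.858 Ω.
V_A by voltage divider: V_A = 5.52 × 2.858/(1.10 + 2.858) = 3.986 V.
Branch current I = V_A/R_E = 3.986/11.3 = 0.3527 A.
(Check via current divider: I_total = 1.395 A; share G_k/ΣG = 0.2529 → same result.)

I ≈ 0.353 A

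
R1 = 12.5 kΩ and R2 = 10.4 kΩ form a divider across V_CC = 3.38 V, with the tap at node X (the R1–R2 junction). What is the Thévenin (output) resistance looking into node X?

Zeroing V_CC shorts the top of R1 to ground, so R_th = R1 ‖ R2 = 5.677 kΩ.

R_th ≈ 5.68 kΩ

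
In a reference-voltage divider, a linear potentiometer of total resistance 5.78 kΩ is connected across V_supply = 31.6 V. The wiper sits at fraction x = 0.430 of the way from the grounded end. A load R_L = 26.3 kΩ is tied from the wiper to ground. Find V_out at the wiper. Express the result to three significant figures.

Lower segment x·R_p = 2.485 kΩ; upper segment (1−x)·R_p = 3.295 kΩ.
Lower segment in parallel with the load: 2.485 ‖ 26.3 = 2.271 kΩ.
V_out = 31.6 × 2.271/(3.295 + 2.271) = 12.89 V.

V_out ≈ 12.9 V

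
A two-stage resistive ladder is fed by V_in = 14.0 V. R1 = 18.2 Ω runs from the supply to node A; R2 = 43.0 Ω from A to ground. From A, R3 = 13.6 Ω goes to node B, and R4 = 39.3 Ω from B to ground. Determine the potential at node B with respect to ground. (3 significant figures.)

V_B ≈ 5.89 V

The second stage (R3 + R4 = 52.90 Ω) loads node A in parallel with R2.
R2 ‖ (R3+R4) = 23.72 Ω.
V_A = 14.0 × 23.72/(18.2 + 23.72) = 7.922 V.
V_B = V_A × 0.7429 = 5.885 V.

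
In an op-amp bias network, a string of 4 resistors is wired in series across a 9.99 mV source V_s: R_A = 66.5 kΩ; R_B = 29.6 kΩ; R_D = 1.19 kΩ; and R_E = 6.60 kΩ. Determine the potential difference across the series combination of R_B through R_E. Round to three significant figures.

ΣR = 66.5 + 29.6 + 1.19 + 6.60 = 103.9 kΩ.
R_{R_B..R_E} = 29.6 + 1.19 + 6.60 = 37.39 kΩ.
Voltage divider: V = V_s · (37.39 / 103.9) = 9.99 × 0.3599 = 3.595 mV.

V ≈ 3.60 mV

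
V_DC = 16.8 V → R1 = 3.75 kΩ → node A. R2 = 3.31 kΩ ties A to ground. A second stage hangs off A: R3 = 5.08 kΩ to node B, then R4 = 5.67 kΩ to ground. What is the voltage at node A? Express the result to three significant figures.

V_A ≈ 6.77 V

Looking into the second stage from A: R3 + R4 = 10.75 kΩ appears in parallel with R2.
Effective lower resistance at A: R2 ‖ 10.75 = 2.531 kΩ.
So V_A = 16.8 × 0.4029 = 6.769 V.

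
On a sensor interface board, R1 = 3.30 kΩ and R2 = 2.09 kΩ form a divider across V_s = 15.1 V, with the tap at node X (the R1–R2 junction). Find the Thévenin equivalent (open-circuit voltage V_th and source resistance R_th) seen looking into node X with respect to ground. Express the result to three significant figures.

V_th ≈ 5.86 V, R_th ≈ 1.28 kΩ

With X open, the divider is unloaded: V_th = 15.1 × 2.09/5.390 = 5.855 V.
Zeroing V_s shorts the top of R1 to ground, so R_th = R1 ‖ R2 = 1.280 kΩ.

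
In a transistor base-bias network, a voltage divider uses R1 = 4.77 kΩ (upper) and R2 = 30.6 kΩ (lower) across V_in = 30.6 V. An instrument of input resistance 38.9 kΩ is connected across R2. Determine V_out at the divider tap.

V_out ≈ 23.9 V

R2 ‖ R_L = (30.6 × 38.9)/(30.6 + 38.9) = 17.13 kΩ.
Voltage divider with the loaded lower leg: V_out = 30.6 × 17.13/(4.77 + 17.13) = 30.6 × 0.7822 = 23.93 V.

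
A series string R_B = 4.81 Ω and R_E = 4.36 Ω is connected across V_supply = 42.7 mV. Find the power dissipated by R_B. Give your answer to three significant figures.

P ≈ 104 µW

The common current is I = 42.7/9.170 = 4.656 mA.
V(R_B) = I·R = 22.40 mV; P = V·I = 22.40 × 4.656 = 104.3 µW.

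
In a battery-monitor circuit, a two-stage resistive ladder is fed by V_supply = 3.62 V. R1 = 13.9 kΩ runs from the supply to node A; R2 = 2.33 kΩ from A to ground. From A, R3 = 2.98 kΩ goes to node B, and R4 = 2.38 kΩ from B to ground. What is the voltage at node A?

V_A ≈ 0.379 V

Node A sees R2 in parallel with the series input of stage 2, R3 + R4 = 5.360 kΩ.
R2 ‖ (R3+R4) = 1.624 kΩ.
First divider: V_A = V_supply · 1.624/(13.9 + 1.624) = 0.3787 V.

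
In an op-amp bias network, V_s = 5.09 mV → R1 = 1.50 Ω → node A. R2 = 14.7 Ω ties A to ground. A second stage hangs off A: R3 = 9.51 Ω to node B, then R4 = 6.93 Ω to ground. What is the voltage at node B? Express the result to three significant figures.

V_B ≈ 1.80 mV

Node A sees R2 in parallel with the series input of stage 2, R3 + R4 = 16.44 Ω.
R2 ‖ (R3+R4) = 7.761 Ω.
First divider: V_A = V_s · 7.761/(1.50 + 7.761) = 4.266 mV.
V_B = V_A × 0.4215 = 1.798 mV.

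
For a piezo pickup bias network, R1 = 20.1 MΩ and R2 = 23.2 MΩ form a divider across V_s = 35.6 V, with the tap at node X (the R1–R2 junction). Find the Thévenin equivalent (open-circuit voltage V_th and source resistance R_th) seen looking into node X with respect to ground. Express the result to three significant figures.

V_th is the unloaded tap voltage: V_s · R2/(R1+R2) = 35.6 × 0.5358 = 19.07 V.
Zeroing V_s shorts the top of R1 to ground, so R_th = R1 ‖ R2 = 10.77 MΩ.

V_th ≈ 19.1 V, R_th ≈ 10.8 MΩ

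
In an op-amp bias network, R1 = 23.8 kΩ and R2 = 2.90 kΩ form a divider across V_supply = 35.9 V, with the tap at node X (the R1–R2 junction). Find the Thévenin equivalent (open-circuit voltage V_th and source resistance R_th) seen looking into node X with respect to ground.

V_th is the unloaded tap voltage: V_supply · R2/(R1+R2) = 35.9 × 0.1086 = 3.899 V.
Zeroing V_supply shorts the top of R1 to ground, so R_th = R1 ‖ R2 = 2.585 kΩ.

V_th ≈ 3.90 V, R_th ≈ 2.59 kΩ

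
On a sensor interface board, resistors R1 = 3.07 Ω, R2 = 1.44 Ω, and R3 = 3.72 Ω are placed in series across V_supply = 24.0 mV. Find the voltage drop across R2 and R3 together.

V ≈ 15.0 mV

Series total: ΣR = 3.07 + 1.44 + 3.72 = 8.230 Ω.
R_{R2..R3} = 1.44 + 3.72 = 5.160 Ω.
V = V_supply · R/ΣR = 24.0 × 0.6270 = 15.05 mV.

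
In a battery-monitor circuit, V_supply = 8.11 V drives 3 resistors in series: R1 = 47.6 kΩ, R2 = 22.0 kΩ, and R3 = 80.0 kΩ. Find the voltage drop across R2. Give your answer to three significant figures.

Total series resistance ΣR = 47.6 + 22.0 + 80.0 = 149.6 kΩ.
Voltage divider: V = V_supply · (22.00 / 149.6) = 8.11 × 0.1471 = 1.193 V.

V ≈ 1.19 V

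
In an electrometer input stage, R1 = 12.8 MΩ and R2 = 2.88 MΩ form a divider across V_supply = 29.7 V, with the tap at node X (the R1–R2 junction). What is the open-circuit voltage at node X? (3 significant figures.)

With X open, the divider is unloaded: V_th = 29.7 × 2.88/15.68 = 5.455 V.

V_th ≈ 5.46 V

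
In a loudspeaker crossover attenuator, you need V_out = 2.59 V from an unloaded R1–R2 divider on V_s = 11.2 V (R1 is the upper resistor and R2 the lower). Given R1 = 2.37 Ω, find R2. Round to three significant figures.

V_out/V_s = R2/(R1+R2) = 0.2313.
R2 = R1 · 0.2313/(1 − 0.2313) = 0.7129 Ω.

R2 ≈ 0.713 Ω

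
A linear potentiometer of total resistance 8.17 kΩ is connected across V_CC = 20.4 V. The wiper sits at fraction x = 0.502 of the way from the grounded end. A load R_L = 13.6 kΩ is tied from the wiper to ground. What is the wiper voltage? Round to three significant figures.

Lower segment x·R_p = 4.101 kΩ; upper segment (1−x)·R_p = 4.069 kΩ.
(x·R_p) ‖ R_L = 3.151 kΩ.
V_out = 20.4 × 3.151/(4.069 + 3.151) = 8.904 V.
(Unloaded: V_out = x·V_CC = 10.2 V.)

V_out ≈ 8.90 V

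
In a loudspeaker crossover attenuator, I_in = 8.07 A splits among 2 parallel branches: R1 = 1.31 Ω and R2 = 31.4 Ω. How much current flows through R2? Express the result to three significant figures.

With just two branches, the current splits inversely with resistance.
I(R2) = 8.07 × 1.31/(1.31 + 31.4) = 8.07 × 0.04005 = 0.3232 A.

I ≈ 0.323 A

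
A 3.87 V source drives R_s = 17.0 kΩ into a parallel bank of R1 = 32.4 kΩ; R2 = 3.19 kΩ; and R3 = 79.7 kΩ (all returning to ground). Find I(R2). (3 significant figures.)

Combine the parallel branches: R_p = (1/32.4 + 1/3.19 + 1/79.7)⁻¹ = 2.802 kΩ.
V_A = 3.87 × 2.802/19.80 = 0.5476 V.
Branch current I = V_A/R2 = 0.5476/3.19 = 0.1717 mA.

I ≈ 0.172 mA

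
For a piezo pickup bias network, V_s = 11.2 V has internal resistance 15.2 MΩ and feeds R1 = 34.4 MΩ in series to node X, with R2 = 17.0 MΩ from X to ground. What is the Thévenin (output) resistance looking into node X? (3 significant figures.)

R_th ≈ 12.7 MΩ

R1' = 15.2 + 34.4 = 49.60 MΩ (source resistance + R1).
Looking into X with the source shorted: R_th = R1'·R2/(R1'+R2) = 49.60 × 17.0/66.60 = 12.66 MΩ.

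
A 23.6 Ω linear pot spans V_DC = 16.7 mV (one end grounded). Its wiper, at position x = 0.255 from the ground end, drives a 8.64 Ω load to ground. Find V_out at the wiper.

V_out ≈ 2.80 mV

The pot divides into 17.58 Ω above the wiper and 6.018 Ω below.
(x·R_p) ‖ R_L = 3.547 Ω.
Loaded-divider output: V_out = 16.7 × 0.1679 = 2.804 mV.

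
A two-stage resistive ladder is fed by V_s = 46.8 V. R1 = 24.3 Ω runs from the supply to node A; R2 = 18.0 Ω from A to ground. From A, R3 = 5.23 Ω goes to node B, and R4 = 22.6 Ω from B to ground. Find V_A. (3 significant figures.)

V_A ≈ 14.5 V

Looking into the second stage from A: R3 + R4 = 27.83 Ω appears in parallel with R2.
Effective lower resistance at A: R2 ‖ 27.83 = 10.93 Ω.
First divider: V_A = V_s · 10.93/(24.3 + 10.93) = 14.52 V.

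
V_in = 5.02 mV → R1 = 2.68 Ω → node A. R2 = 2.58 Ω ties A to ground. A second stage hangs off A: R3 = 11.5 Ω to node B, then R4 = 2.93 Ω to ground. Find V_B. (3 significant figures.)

V_B ≈ 0.458 mV

Node A sees R2 in parallel with the series input of stage 2, R3 + R4 = 14.43 Ω.
R2 ‖ (R3+R4) = 2.189 Ω.
So V_A = 5.02 × 0.4495 = 2.257 mV.
V_B = V_A × 0.2030 = 0.4582 mV.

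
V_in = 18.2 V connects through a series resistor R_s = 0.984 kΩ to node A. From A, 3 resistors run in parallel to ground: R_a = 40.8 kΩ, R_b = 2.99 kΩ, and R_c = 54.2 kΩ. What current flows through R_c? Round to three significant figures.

I ≈ 0.245 mA

Parallel bank: R_p = 1/(1/40.8 + 1/2.99 + 1/54.2) = 2.650 kΩ.
V_A = 18.2 × 2.650/3.634 = 13.27 V.
Branch current I = V_A/R_c = 13.27/54.2 = 0.2449 mA.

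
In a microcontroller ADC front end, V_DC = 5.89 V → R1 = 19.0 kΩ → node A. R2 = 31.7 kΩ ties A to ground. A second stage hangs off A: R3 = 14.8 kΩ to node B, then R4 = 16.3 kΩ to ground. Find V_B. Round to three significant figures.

V_B ≈ 1.40 V

Looking into the second stage from A: R3 + R4 = 31.10 kΩ appears in parallel with R2.
Effective lower resistance at A: R2 ‖ 31.10 = 15.70 kΩ.
First divider: V_A = V_DC · 15.70/(19.0 + 15.70) = 2.665 V.
Then the unloaded second divider: V_B = V_A × R4/(R3+R4) = 2.665 × 0.5241 = 1.397 V.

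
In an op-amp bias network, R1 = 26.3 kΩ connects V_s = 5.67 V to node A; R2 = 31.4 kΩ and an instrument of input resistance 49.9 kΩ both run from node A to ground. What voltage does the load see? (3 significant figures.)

V_out ≈ 2.40 V

The load sits in parallel with R2, giving an effective lower resistance R2' = R2·R_L/(R2+R_L) = 19.27 kΩ.
Now apply the divider: V_out = 5.67 × 0.4229 = 2.398 V.
(Unloaded it would be 3.09 V; the load pulls it down.)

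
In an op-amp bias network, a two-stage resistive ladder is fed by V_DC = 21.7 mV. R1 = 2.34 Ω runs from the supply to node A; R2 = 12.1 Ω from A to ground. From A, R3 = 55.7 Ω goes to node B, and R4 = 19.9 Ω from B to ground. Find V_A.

V_A ≈ 17.7 mV

Node A sees R2 in parallel with the series input of stage 2, R3 + R4 = 75.60 Ω.
R2 ‖ (R3+R4) = 10.43 Ω.
First divider: V_A = V_DC · 10.43/(2.34 + 10.43) = 17.72 mV.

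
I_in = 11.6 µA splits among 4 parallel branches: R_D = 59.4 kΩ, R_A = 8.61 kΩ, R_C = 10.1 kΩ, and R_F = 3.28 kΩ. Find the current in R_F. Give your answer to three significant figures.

ΣG = 1/59.4 + 1/8.61 + 1/10.1 + 1/3.28 = 0.5369.
R_F takes the fraction G_k/ΣG = 0.3049/0.5369 = 0.5679, so I = 11.6 × 0.5679 = 6.587 µA.

I ≈ 6.59 µA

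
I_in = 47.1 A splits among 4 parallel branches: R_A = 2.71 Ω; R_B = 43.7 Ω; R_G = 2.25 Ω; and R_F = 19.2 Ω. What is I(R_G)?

Conductances: ΣG = 1/2.71 + 1/43.7 + 1/2.25 + 1/19.2 = 0.8884 (1/Ω).
R_G takes the fraction G_k/ΣG = 0.4444/0.8884 = 0.5003, so I = 47.1 × 0.5003 = 23.56 A.

I ≈ 23.6 A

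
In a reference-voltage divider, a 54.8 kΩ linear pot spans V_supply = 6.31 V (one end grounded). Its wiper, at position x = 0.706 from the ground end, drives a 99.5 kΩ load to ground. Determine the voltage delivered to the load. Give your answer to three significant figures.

Lower segment x·R_p = 38.69 kΩ; upper segment (1−x)·R_p = 16.11 kΩ.
Lower segment in parallel with the load: 38.69 ‖ 99.5 = 27.86 kΩ.
Then V_out = V_supply · 27.86/(16.11 + 27.86) = 3.998 V.

V_out ≈ 4.00 V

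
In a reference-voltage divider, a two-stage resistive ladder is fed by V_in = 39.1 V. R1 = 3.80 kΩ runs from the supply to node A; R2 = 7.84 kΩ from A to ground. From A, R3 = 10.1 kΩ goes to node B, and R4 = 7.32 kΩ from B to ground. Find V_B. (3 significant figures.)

V_B ≈ 9.65 V

Node A sees R2 in parallel with the series input of stage 2, R3 + R4 = 17.42 kΩ.
Effective lower resistance at A: R2 ‖ 17.42 = 5.407 kΩ.
V_A = 39.1 × 5.407/(3.80 + 5.407) = 22.96 V.
Then the unloaded second divider: V_B = V_A × R4/(R3+R4) = 22.96 × 0.4202 = 9.649 V.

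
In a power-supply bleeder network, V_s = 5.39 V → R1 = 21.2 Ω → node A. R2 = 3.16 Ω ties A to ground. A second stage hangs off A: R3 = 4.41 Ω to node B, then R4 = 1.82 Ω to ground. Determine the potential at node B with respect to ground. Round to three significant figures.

The second stage (R3 + R4 = 6.230 Ω) loads node A in parallel with R2.
R2 ‖ (R3+R4) = 2.097 Ω.
First divider: V_A = V_s · 2.097/(21.2 + 2.097) = 0.4851 V.
V_B = V_A × 0.2921 = 0.1417 V.

V_B ≈ 0.142 V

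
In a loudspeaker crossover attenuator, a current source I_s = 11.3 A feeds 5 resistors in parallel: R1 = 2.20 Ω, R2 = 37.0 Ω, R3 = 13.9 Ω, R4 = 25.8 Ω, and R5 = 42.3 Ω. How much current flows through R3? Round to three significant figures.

ΣG = 1/2.20 + 1/37.0 + 1/13.9 + 1/25.8 + 1/42.3 = 0.6159.
Current divider: I(R3) = I_s · G_k/ΣG = 11.3 × (0.07194/0.6159) = 11.3 × 0.1168 = 1.320 A.

I ≈ 1.32 A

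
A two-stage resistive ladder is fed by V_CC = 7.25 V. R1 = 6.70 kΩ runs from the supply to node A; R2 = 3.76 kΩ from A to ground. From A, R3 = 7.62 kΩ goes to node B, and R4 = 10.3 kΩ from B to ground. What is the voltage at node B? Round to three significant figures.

Looking into the second stage from A: R3 + R4 = 17.92 kΩ appears in parallel with R2.
R2 ‖ (R3+R4) = 3.108 kΩ.
So V_A = 7.25 × 0.3169 = 2.297 V.
Then the unloaded second divider: V_B = V_A × R4/(R3+R4) = 2.297 × 0.5748 = 1.320 V.

V_B ≈ 1.32 V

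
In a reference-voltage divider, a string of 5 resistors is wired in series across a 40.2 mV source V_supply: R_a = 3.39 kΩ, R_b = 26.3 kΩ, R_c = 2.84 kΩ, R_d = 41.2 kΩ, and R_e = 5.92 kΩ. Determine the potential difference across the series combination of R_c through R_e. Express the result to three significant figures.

V ≈ 25.2 mV

Series total: ΣR = 3.39 + 26.3 + 2.84 + 41.2 + 5.92 = 79.65 kΩ.
R_{R_c..R_e} = 2.84 + 41.2 + 5.92 = 49.96 kΩ.
V = V_supply · R/ΣR = 40.2 × 0.6272 = 25.22 mV.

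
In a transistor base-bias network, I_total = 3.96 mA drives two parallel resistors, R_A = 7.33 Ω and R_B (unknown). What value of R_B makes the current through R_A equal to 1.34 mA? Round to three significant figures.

R_B ≈ 3.75 Ω

Two-branch current divider: I_A = I_total · R_B/(R_A + R_B).
With f = 0.3384, R_B = R_A · f/(1−f) = 7.33 × 0.5115 = 3.749 Ω.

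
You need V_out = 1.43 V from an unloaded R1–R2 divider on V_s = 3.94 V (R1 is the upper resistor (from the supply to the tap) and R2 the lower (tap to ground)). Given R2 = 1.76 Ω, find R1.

V_out/V_s = R2/(R1+R2) = 0.3629.
R1 = R2·(1/k − 1) = 1.76 × 1.755 = 3.089 Ω.

R1 ≈ 3.09 Ω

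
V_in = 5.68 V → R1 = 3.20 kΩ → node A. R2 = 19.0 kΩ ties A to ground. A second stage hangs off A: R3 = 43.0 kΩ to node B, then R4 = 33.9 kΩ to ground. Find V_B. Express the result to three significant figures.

V_B ≈ 2.07 V

Node A sees R2 in parallel with the series input of stage 2, R3 + R4 = 76.90 kΩ.
R2 ‖ (R3+R4) = 15.24 kΩ.
V_A = 5.68 × 15.24/(3.20 + 15.24) = 4.694 V.
Stage 2 is unloaded, so V_B = V_A · R4/(R3+R4) = 4.694 × 33.9/76.90 = 2.069 V.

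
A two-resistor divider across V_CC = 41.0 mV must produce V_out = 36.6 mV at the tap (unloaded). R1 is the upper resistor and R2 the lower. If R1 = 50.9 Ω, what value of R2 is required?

The divider ratio is R2/(R1+R2) = 36.6/41.0 = 0.8927.
So R2 = R1 · V_out/(V_CC − V_out) = 50.9 × 36.6/(41.0 − 36.6) = 50.9 × 8.318 = 423.4 Ω.

R2 ≈ 423 Ω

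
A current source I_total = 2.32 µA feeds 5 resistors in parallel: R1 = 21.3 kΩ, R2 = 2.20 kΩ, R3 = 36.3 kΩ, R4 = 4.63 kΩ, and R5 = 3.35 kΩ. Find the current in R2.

I ≈ 1.01 µA

Total conductance ΣG = 1/21.3 + 1/2.20 + 1/36.3 + 1/4.63 + 1/3.35 = 1.044 (units of 1/kΩ).
By the current-divider rule, I = I_total · G_k/ΣG = 2.32 × 0.4356 = 1.011 µA.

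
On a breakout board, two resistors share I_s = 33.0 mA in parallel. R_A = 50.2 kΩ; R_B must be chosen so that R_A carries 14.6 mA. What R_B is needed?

R_B ≈ 39.8 kΩ

The fraction through R_A equals R_B/(R_A+R_B).
14.6/33.0 = R_B/(R_A + R_B) → R_B = R_A · (0.4424)/(1 − 0.4424) = 50.2 × 0.7935 = 39.83 kΩ.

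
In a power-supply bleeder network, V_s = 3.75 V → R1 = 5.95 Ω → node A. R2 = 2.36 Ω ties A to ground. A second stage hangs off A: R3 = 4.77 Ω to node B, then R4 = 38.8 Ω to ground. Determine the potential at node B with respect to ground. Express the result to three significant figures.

V_B ≈ 0.913 V

Looking into the second stage from A: R3 + R4 = 43.57 Ω appears in parallel with R2.
Effective lower resistance at A: R2 ‖ 43.57 = 2.239 Ω.
So V_A = 3.75 × 0.2734 = 1.025 V.
V_B = V_A × 0.8905 = 0.9130 V.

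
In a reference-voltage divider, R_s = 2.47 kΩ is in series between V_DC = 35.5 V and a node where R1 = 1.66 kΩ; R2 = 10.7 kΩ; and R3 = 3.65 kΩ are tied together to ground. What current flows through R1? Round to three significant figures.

I ≈ 6.30 mA

Combine the parallel branches: R_p = (1/1.66 + 1/10.7 + 1/3.65)⁻¹ = 1.031 kΩ.
V_A by voltage divider: V_A = 35.5 × 1.031/(2.47 + 1.031) = 10.45 V.
I(R1) = V_A / R1 = 10.45/1.66 = 6.298 mA.
(Equivalently: I_total = 10.14 mA, then current-divider fraction G_k/ΣG = 0.6211.)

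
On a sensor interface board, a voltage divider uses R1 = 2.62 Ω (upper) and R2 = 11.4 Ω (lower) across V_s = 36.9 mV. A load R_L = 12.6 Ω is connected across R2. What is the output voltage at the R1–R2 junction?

The load sits in parallel with R2, giving an effective lower resistance R2' = R2·R_L/(R2+R_L) = 5.985 Ω.
Then V_out = V_s · R2'/(R1 + R2') = 36.9 × 5.985/8.605 = 25.66 mV.

V_out ≈ 25.7 mV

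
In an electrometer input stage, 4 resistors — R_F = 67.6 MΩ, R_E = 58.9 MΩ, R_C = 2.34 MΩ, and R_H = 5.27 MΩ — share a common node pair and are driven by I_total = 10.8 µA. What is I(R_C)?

I ≈ 7.11 µA

Conductances: ΣG = 1/67.6 + 1/58.9 + 1/2.34 + 1/5.27 = 0.6489 (1/MΩ).
R_C takes the fraction G_k/ΣG = 0.4274/0.6489 = 0.6586, so I = 10.8 × 0.6586 = 7.113 µA.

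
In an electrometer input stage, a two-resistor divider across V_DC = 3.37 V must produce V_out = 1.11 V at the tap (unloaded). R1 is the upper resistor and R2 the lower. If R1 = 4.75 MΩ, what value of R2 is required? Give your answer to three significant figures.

The divider ratio is R2/(R1+R2) = 1.11/3.37 = 0.3294.
R2 = R1 · 0.3294/(1 − 0.3294) = 2.333 MΩ.

R2 ≈ 2.33 MΩ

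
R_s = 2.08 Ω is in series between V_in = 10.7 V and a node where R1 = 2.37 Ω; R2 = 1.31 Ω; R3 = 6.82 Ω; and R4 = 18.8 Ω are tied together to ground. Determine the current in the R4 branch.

I ≈ 0.147 A

Combine the parallel branches: R_p = (1/2.37 + 1/1.31 + 1/6.82 + 1/18.8)⁻¹ = 0.7220 Ω.
V_A by voltage divider: V_A = 10.7 × 0.7220/(2.08 + 0.7220) = 2.757 V.
Branch current I = V_A/R4 = 2.757/18.8 = 0.1466 A.
(Equivalently: I_total = 3.819 A, then current-divider fraction G_k/ΣG = 0.03840.)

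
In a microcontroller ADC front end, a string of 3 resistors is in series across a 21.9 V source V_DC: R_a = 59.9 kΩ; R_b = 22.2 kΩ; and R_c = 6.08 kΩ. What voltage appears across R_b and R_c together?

V ≈ 7.02 V

Total series resistance ΣR = 59.9 + 22.2 + 6.08 = 88.18 kΩ.
R_{R_b..R_c} = 22.2 + 6.08 = 28.28 kΩ.
Voltage divider: V = V_DC · (28.28 / 88.18) = 21.9 × 0.3207 = 7.023 V.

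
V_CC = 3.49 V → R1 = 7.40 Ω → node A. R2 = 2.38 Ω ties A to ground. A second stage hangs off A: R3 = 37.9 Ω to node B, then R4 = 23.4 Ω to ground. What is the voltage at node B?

V_B ≈ 0.315 V

Looking into the second stage from A: R3 + R4 = 61.30 Ω appears in parallel with R2.
Effective lower resistance at A: R2 ‖ 61.30 = 2.291 Ω.
First divider: V_A = V_CC · 2.291/(7.40 + 2.291) = 0.8251 V.
V_B = V_A × 0.3817 = 0.3150 V.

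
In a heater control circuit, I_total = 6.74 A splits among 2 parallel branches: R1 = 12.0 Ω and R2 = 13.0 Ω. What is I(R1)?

For two parallel branches, I_k = I_total · (other R)/(sum of R).
So I = 6.74 × 13.0/25.00 = 3.505 A.

I ≈ 3.50 A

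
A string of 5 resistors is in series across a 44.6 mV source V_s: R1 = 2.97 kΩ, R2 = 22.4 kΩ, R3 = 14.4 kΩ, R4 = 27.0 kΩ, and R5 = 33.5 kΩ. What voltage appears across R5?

V ≈ 14.9 mV

ΣR = 2.97 + 22.4 + 14.4 + 27.0 + 33.5 = 100.3 kΩ.
Voltage divider: V = V_s · (33.50 / 100.3) = 44.6 × 0.3341 = 14.90 mV.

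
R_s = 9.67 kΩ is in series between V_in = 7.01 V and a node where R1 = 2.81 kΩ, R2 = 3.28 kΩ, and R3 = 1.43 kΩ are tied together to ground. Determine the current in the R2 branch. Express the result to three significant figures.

Equivalent of the parallel group: R_p = 0.7353 kΩ.
Node voltage V_A = V_in · R_p/(R_s + R_p) = 7.01 × 0.07066 = 0.4953 V.
Branch current I = V_A/R2 = 0.4953/3.28 = 0.1510 mA.

I ≈ 0.151 mA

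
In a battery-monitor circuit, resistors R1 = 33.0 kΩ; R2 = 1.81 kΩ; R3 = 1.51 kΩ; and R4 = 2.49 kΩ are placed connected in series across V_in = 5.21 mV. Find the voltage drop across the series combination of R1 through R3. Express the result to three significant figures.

ΣR = 33.0 + 1.81 + 1.51 + 2.49 = 38.81 kΩ.
R_{R1..R3} = 33.0 + 1.81 + 1.51 = 36.32 kΩ.
Voltage divider: V = V_in · (36.32 / 38.81) = 5.21 × 0.9358 = 4.876 mV.

V ≈ 4.88 mV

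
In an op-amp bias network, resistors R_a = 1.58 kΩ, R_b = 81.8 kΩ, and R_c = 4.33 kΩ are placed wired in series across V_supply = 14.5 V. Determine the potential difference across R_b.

ΣR = 1.58 + 81.8 + 4.33 = 87.71 kΩ.
V = V_supply · R/ΣR = 14.5 × 0.9326 = 13.52 V.

V ≈ 13.5 V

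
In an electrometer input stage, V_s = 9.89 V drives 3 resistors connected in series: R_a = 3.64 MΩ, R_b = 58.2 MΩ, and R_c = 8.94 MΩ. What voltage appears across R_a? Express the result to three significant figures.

ΣR = 3.64 + 58.2 + 8.94 = 70.78 MΩ.
By the voltage-divider rule, V = 9.89 × 3.640/70.78 = 0.5086 V.

V ≈ 0.509 V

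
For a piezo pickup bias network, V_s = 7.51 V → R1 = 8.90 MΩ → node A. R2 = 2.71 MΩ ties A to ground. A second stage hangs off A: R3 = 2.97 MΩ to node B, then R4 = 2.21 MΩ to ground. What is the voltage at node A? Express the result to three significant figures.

Node A sees R2 in parallel with the series input of stage 2, R3 + R4 = 5.180 MΩ.
R2 ‖ (R3+R4) = 1.779 MΩ.
First divider: V_A = V_s · 1.779/(8.90 + 1.779) = 1.251 V.

V_A ≈ 1.25 V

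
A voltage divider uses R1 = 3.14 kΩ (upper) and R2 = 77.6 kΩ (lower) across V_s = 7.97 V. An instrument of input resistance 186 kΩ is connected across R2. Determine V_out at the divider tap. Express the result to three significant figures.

V_out ≈ 7.54 V

R2 ‖ R_L = (77.6 × 186)/(77.6 + 186) = 54.76 kΩ.
Then V_out = V_s · R2'/(R1 + R2') = 7.97 × 54.76/57.90 = 7.538 V.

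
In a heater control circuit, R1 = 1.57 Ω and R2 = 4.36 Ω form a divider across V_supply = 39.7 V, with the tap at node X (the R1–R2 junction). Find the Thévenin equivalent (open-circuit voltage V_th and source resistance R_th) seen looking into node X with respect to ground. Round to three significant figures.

V_th ≈ 29.2 V, R_th ≈ 1.15 Ω

V_th is the unloaded tap voltage: V_supply · R2/(R1+R2) = 39.7 × 0.7352 = 29.19 V.
Zeroing V_supply shorts the top of R1 to ground, so R_th = R1 ‖ R2 = 1.154 Ω.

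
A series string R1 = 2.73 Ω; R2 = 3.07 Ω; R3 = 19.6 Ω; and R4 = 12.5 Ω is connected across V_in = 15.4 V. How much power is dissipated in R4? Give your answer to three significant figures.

P ≈ 2.06 W

ΣR = 37.90 Ω → I = 15.4/37.90 = 0.4063 A.
P(R4) = I²·R4 = (0.4063)² × 12.5 = 2.064 W.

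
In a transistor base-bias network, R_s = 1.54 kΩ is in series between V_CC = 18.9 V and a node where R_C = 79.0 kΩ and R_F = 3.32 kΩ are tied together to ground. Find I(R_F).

Parallel bank: R_p = 1/(1/79.0 + 1/3.32) = 3.186 kΩ.
Node voltage V_A = V_CC · R_p/(R_s + R_p) = 18.9 × 0.6742 = 12.74 V.
Branch current I = V_A/R_F = 12.74/3.32 = 3.838 mA.
(Check via current divider: I_total = 3.999 mA; share G_k/ΣG = 0.9597 → same result.)

I ≈ 3.84 mA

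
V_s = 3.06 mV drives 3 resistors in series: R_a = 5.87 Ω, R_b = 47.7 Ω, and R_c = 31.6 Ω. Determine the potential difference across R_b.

Series total: ΣR = 5.87 + 47.7 + 31.6 = 85.17 Ω.
V = V_s · R/ΣR = 3.06 × 0.5601 = 1.714 mV.

V ≈ 1.71 mV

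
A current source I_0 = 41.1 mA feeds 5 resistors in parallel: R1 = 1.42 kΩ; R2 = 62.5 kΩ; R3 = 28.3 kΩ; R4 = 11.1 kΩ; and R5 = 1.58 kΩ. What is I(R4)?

I ≈ 2.50 mA

Total conductance ΣG = 1/1.42 + 1/62.5 + 1/28.3 + 1/11.1 + 1/1.58 = 1.479 (units of 1/kΩ).
Current divider: I(R4) = I_0 · G_k/ΣG = 41.1 × (0.09009/1.479) = 41.1 × 0.06093 = 2.504 mA.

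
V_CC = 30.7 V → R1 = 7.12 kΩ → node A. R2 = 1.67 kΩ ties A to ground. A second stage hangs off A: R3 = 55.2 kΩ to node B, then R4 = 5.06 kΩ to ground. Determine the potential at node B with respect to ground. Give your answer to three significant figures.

Node A sees R2 in parallel with the series input of stage 2, R3 + R4 = 60.26 kΩ.
Effective lower resistance at A: R2 ‖ 60.26 = 1.625 kΩ.
V_A = 30.7 × 1.625/(7.12 + 1.625) = 5.705 V.
Then the unloaded second divider: V_B = V_A × R4/(R3+R4) = 5.705 × 0.08397 = 0.4790 V.

V_B ≈ 0.479 V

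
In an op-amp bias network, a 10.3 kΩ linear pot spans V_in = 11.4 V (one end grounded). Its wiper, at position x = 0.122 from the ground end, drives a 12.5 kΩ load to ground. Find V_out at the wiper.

Split the track: R_lower = x·R_p = 1.257 kΩ, R_upper = (1−x)·R_p = 9.043 kΩ.
Lower segment in parallel with the load: 1.257 ‖ 12.5 = 1.142 kΩ.
Then V_out = V_in · 1.142/(9.043 + 1.142) = 1.278 V.

V_out ≈ 1.28 V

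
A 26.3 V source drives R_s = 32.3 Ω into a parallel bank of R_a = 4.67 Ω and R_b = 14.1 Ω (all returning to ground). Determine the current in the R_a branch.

Parallel bank: R_p = 1/(1/4.67 + 1/14.1) = 3.508 Ω.
V_A by voltage divider: V_A = 26.3 × 3.508/(32.3 + 3.508) = 2.577 V.
Branch current I = V_A/R_a = 2.577/4.67 = 0.5517 A.

I ≈ 0.552 A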